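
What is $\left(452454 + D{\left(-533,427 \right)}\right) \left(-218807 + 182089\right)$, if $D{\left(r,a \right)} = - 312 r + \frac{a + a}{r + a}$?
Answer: $- \frac{1204105233914}{53} \approx -2.2719 \cdot 10^{10}$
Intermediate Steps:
$D{\left(r,a \right)} = - 312 r + \frac{2 a}{a + r}$
$\left(452454 + D{\left(-533,427 \right)}\right) \left(-218807 + 182089\right) = \left(452454 + \frac{2 \left(427 - 156 \left(-533\right)^{2} - 66612 \left(-533\right)\right)}{427 - 533}\right) \left(-218807 + 182089\right) = \left(452454 + \frac{2 \left(427 - 44317884 + 35504196\right)}{-106}\right) \left(-36718\right) = \left(452454 + 2 \left(- \frac{1}{106}\right) \left(427 - 44317884 + 35504196\right)\right) \left(-36718\right) = \left(452454 + 2 \left(- \frac{1}{106}\right) \left(-8813261\right)\right) \left(-36718\right) = \left(452454 + \frac{8813261}{53}\right) \left(-36718\right) = \frac{32793323}{53} \left(-36718\right) = - \frac{1204105233914}{53}$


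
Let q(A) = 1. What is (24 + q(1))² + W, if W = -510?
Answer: 115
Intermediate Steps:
(24 + q(1))² + W = (24 + 1)² - 510 = 25² - 510 = 625 - 510 = 115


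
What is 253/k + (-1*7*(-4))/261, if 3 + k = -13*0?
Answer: -21983/261 ≈ -84.226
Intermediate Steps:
k = -3 (k = -3 - 13*0 = -3 + 0 = -3)
253/k + (-1*7*(-4))/261 = 253/(-3) + (-1*7*(-4))/261 = 253*(-1/3) - 7*(-4)*(1/261) = -253/3 + 28*(1/261) = -253/3 + 28/261 = -21983/261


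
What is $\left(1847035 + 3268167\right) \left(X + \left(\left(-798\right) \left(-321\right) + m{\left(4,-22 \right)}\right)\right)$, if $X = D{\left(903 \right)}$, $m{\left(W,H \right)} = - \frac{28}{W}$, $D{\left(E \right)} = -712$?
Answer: $1306622083678$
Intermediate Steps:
$X = -712$
$\left(1847035 + 3268167\right) \left(X + \left(\left(-798\right) \left(-321\right) + m{\left(4,-22 \right)}\right)\right) = \left(1847035 + 3268167\right) \left(-712 - \left(-256158 + \frac{28}{4}\right)\right) = 5115202 \left(-712 + \left(256158 - 7\right)\right) = 5115202 \left(-712 + 256151\right) = 5115202 \cdot 255439 = 1306622083678$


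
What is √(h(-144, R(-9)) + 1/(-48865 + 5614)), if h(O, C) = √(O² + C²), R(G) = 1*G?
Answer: √(-43251 + 16835841009*√257)/43251 ≈ 12.012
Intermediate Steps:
R(G) = G
h(O, C) = √(C² + O²)
√(h(-144, R(-9)) + 1/(-48865 + 5614)) = √(√((-9)² + (-144)²) + 1/(-48865 + 5614)) = √(√(81 + 20736) + 1/(-43251)) = √(√20817 - 1/43251) = √(9*√257 - 1/43251) = √(-1/43251 + 9*√257)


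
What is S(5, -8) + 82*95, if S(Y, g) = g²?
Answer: 7854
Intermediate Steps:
S(5, -8) + 82*95 = (-8)² + 82*95 = 64 + 7790 = 7854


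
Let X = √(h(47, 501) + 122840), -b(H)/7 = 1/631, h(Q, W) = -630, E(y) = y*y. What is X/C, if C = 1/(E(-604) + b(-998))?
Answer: 2532187779*√1010/631 ≈ 1.2753e+8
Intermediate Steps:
E(y) = y²
b(H) = -7/631
C = 631/230198889 (C = 1/((-604)² - 7/631) = 1/(364816 - 7/631) = 1/(230198889/631) = 631/230198889 ≈ 2.7411e-6)
X = 11*√1010 (X = √(-630 + 122840) = √122210 = 11*√1010 ≈ 349.59)
X/C = (11*√1010)/(631/230198889) = (11*√1010)*(230198889/631) = 2532187779*√1010/631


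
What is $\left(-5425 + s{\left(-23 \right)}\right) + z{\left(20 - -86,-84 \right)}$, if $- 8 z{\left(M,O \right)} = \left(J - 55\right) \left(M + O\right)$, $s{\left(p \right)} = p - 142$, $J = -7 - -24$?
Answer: $- \frac{10971}{2} \approx -5485.5$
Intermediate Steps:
$J = 17$ ($J = -7 + 24 = 17$)
$s{\left(p \right)} = -142 + p$
$z{\left(M,O \right)} = \frac{19 M}{4} + \frac{19 O}{4}$ ($z{\left(M,O \right)} = - \frac{\left(17 - 55\right) \left(M + O\right)}{8} = - \frac{\left(-38\right) \left(M + O\right)}{8} = - \frac{- 38 M - 38 O}{8} = \frac{19 M}{4} + \frac{19 O}{4}$)
$\left(-5425 + s{\left(-23 \right)}\right) + z{\left(20 - -86,-84 \right)} = \left(-5425 - 165\right) + \left(\frac{19 \left(20 - -86\right)}{4} + \frac{19}{4} \left(-84\right)\right) = \left(-5425 - 165\right) - \left(399 - \frac{19 \left(20 + 86\right)}{4}\right) = -5590 + \left(\frac{19}{4} \cdot 106 - 399\right) = -5590 + \left(\frac{1007}{2} - 399\right) = -5590 + \frac{209}{2} = - \frac{10971}{2}$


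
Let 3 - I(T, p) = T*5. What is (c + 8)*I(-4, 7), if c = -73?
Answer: -1495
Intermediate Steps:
I(T, p) = 3 - 5*T (I(T, p) = 3 - T*5 = 3 - 5*T)
(c + 8)*I(-4, 7) = (-73 + 8)*(3 - 5*(-4)) = -65*(3 + 20) = -65*23 = -1495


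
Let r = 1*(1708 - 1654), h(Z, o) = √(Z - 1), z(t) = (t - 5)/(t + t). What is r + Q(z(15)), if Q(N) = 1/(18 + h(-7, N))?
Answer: 8973/166 - I*√2/166 ≈ 54.054 - 0.0085194*I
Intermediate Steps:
z(t) = (-5 + t)/(2*t) (z(t) = (-5 + t)/((2*t)) = (-5 + t)*(1/(2*t)) = (-5 + t)/(2*t))
h(Z, o) = √(-1 + Z)
r = 54 (r = 1*54 = 54)
Q(N) = 1/(18 + 2*I*√2) (Q(N) = 1/(18 + √(-1 - 7)) = 1/(18 + √(-8)) = 1/(18 + 2*I*√2))
r + Q(z(15)) = 54 + (9/166 - I*√2/166) = 8973/166 - I*√2/166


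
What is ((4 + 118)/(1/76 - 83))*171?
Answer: -1585512/6307 ≈ -251.39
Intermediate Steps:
((4 + 118)/(1/76 - 83))*171 = (122/(1/76 - 83))*171 = (122/(-6307/76))*171 = (122*(-76/6307))*171 = -9272/6307*171 = -1585512/6307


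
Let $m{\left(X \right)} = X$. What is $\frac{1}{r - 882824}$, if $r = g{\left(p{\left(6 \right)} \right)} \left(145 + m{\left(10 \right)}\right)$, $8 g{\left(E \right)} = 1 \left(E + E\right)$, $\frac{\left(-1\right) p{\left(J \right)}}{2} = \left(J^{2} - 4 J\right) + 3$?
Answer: $- \frac{2}{1767973} \approx -1.1312 \cdot 10^{-6}$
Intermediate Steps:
$p{\left(J \right)} = -6 - 2 J^{2} + 8 J$ ($p{\left(J \right)} = - 2 \left(\left(J^{2} - 4 J\right) + 3\right) = - 2 \left(3 + J^{2} - 4 J\right) = -6 - 2 J^{2} + 8 J$)
$g{\left(E \right)} = \frac{E}{4}$ ($g{\left(E \right)} = \frac{1 \left(E + E\right)}{8} = \frac{1 \cdot 2 E}{8} = \frac{2 E}{8} = \frac{E}{4}$)
$r = - \frac{2325}{2}$ ($r = \frac{-6 - 2 \cdot 6^{2} + 8 \cdot 6}{4} \left(145 + 10\right) = \frac{-6 - 72 + 48}{4} \cdot 155 = \frac{1}{4} \left(-30\right) 155 = \left(- \frac{15}{2}\right) 155 = - \frac{2325}{2} \approx -1162.5$)
$\frac{1}{r - 882824} = \frac{1}{- \frac{2325}{2} - 882824} = \frac{1}{- \frac{1767973}{2}} = - \frac{2}{1767973}$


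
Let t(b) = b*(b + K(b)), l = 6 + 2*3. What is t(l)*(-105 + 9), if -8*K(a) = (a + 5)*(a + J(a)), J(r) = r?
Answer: 44928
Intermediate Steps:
l = 12 (l = 6 + 6 = 12)
K(a) = -a*(5 + a)/4 (K(a) = -(a + 5)*(a + a)/8 = -(5 + a)*2*a/8 = -a*(5 + a)/4)
t(b) = b*(b + b*(-5 - b)/4)
t(l)*(-105 + 9) = (-¼*12²*(1 + 12))*(-105 + 9) = -¼*144*13*(-96) = -468*(-96) = 44928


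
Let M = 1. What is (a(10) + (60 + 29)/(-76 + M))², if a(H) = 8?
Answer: 261121/5625 ≈ 46.422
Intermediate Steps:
(a(10) + (60 + 29)/(-76 + M))² = (8 + (60 + 29)/(-76 + 1))² = (8 + 89/(-75))² = (8 + 89*(-1/75))² = (8 - 89/75)² = (511/75)² = 261121/5625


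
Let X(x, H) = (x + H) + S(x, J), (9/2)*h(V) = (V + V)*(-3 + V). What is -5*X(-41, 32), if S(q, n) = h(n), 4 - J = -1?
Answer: 205/9 ≈ 22.778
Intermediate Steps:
J = 5 (J = 4 - 1*(-1) = 4 + 1 = 5)
h(V) = 4*V*(-3 + V)/9 (h(V) = 2*((V + V)*(-3 + V))/9 = 2*((2*V)*(-3 + V))/9 = 2*(2*V*(-3 + V))/9 = 4*V*(-3 + V)/9)
S(q, n) = 4*n*(-3 + n)/9
X(x, H) = 40/9 + H + x (X(x, H) = (x + H) + (4/9)*5*(-3 + 5) = (H + x) + (4/9)*5*2 = (H + x) + 40/9 = 40/9 + H + x)
-5*X(-41, 32) = -5*(40/9 + 32 - 41) = -5*(-41/9) = 205/9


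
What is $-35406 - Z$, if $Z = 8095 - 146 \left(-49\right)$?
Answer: $-50655$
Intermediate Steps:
$Z = 15249$ ($Z = 8095 - -7154 = 8095 + 7154 = 15249$)
$-35406 - Z = -35406 - 15249 = -50655$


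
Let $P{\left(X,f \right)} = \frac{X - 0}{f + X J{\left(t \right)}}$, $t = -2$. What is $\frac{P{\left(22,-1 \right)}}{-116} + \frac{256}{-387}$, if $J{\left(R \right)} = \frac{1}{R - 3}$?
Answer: $- \frac{42179}{67338} \approx -0.62638$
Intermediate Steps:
$J{\left(R \right)} = \frac{1}{-3 + R}$
$P{\left(X,f \right)} = \frac{X}{f - \frac{X}{5}}$ ($P{\left(X,f \right)} = \frac{X - 0}{f + \frac{X}{-3 - 2}} = \frac{X + \left(-5 + 5\right)}{f + \frac{X}{-5}} = \frac{X + 0}{f + X \left(- \frac{1}{5}\right)} = \frac{X}{f - \frac{X}{5}}$)
$\frac{P{\left(22,-1 \right)}}{-116} + \frac{256}{-387} = \frac{5 \cdot 22 \frac{1}{\left(-1\right) 22 + 5 \left(-1\right)}}{-116} + \frac{256}{-387} = 5 \cdot 22 \frac{1}{-22 - 5} \left(- \frac{1}{116}\right) + 256 \left(- \frac{1}{387}\right) = 5 \cdot 22 \frac{1}{-27} \left(- \frac{1}{116}\right) - \frac{256}{387} = 5 \cdot 22 \left(- \frac{1}{27}\right) \left(- \frac{1}{116}\right) - \frac{256}{387} = \left(- \frac{110}{27}\right) \left(- \frac{1}{116}\right) - \frac{256}{387} = \frac{55}{1566} - \frac{256}{387} = - \frac{42179}{67338}$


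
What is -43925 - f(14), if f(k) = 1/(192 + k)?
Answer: -9048551/206 ≈ -43925.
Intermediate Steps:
-43925 - f(14) = -43925 - 1/(192 + 14) = -43925 - 1/206 = -9048551/206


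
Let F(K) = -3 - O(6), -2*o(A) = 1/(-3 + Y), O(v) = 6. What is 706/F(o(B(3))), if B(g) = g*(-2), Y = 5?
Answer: -706/9 ≈ -78.444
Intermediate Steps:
B(g) = -2*g
o(A) = -¼ (o(A) = -1/(2*(-3 + 5)) = -½/2 = -½*½ = -¼)
F(K) = -9 (F(K) = -3 - 1*6 = -3 - 6 = -9)
706/F(o(B(3))) = 706/(-9) = -⅑*706 = -706/9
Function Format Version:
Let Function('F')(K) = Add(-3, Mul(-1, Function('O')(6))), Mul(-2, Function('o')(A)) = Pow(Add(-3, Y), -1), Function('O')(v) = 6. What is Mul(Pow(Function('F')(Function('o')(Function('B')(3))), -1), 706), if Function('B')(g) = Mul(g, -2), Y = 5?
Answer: Rational(-706, 9) ≈ -78.444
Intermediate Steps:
Function('B')(g) = Mul(-2, g)
Function('o')(A) = Rational(-1, 4) (Function('o')(A) = Mul(Rational(-1, 2), Pow(Add(-3, 5), -1)) = Mul(Rational(-1, 2), Pow(2, -1)) = Mul(Rational(-1, 2), Rational(1, 2)) = Rational(-1, 4))
Function('F')(K) = -9 (Function('F')(K) = Add(-3, Mul(-1, 6)) = Add(-3, -6) = -9)
Mul(Pow(Function('F')(Function('o')(Function('B')(3))), -1), 706) = Mul(Pow(-9, -1), 706) = Mul(Rational(-1, 9), 706) = Rational(-706, 9)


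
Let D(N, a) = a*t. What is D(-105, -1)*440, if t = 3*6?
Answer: -7920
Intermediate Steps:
t = 18
D(N, a) = 18*a (D(N, a) = a*18 = 18*a)
D(-105, -1)*440 = (18*(-1))*440 = -18*440 = -7920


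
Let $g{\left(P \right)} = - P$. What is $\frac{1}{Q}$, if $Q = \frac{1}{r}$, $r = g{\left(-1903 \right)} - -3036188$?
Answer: $3038091$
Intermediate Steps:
$r = 3038091$ ($r = \left(-1\right) \left(-1903\right) - -3036188 = 1903 + 3036188 = 3038091$)
$Q = \frac{1}{3038091} \approx 3.2915 \cdot 10^{-7}$
$\frac{1}{Q} = \frac{1}{\frac{1}{3038091}} = 3038091$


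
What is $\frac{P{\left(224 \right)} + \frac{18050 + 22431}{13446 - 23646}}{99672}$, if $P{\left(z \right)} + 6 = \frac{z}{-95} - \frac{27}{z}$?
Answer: $- \frac{67543247}{540860140800} \approx -0.00012488$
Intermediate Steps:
$P{\left(z \right)} = -6 - \frac{27}{z} - \frac{z}{95}$ ($P{\left(z \right)} = -6 + \left(\frac{z}{-95} - \frac{27}{z}\right) = -6 + \left(z \left(- \frac{1}{95}\right) - \frac{27}{z}\right) = -6 - \left(\frac{27}{z} + \frac{z}{95}\right) = -6 - \frac{27}{z} - \frac{z}{95}$)
$\frac{P{\left(224 \right)} + \frac{18050 + 22431}{13446 - 23646}}{99672} = \frac{\left(-6 - \frac{27}{224} - \frac{224}{95}\right) + \frac{18050 + 22431}{13446 - 23646}}{99672} = \left(\left(-6 - \frac{27}{224} - \frac{224}{95}\right) + \frac{40481}{-10200}\right) \frac{1}{99672} = \left(\left(-6 - \frac{27}{224} - \frac{224}{95}\right) + 40481 \left(- \frac{1}{10200}\right)\right) \frac{1}{99672} = \left(- \frac{180421}{21280} - \frac{40481}{10200}\right) \frac{1}{99672} = \left(- \frac{67543247}{5426400}\right) \frac{1}{99672} = - \frac{67543247}{540860140800}$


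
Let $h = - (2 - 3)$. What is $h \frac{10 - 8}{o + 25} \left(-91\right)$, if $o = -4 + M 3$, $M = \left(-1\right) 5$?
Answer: $- \frac{91}{3} \approx -30.333$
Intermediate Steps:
$M = -5$
$o = -19$ ($o = -4 - 15 = -19$)
$h = 1$ ($h = \left(-1\right) \left(-1\right) = 1$)
$h \frac{10 - 8}{o + 25} \left(-91\right) = 1 \frac{10 - 8}{-19 + 25} \left(-91\right) = 1 \cdot \frac{2}{6} \left(-91\right) = 1 \cdot 2 \cdot \frac{1}{6} \left(-91\right) = 1 \cdot \frac{1}{3} \left(-91\right) = \frac{1}{3} \left(-91\right) = - \frac{91}{3}$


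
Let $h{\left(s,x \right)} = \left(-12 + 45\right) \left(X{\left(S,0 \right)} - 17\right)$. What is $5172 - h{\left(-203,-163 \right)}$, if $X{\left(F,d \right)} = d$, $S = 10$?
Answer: $5733$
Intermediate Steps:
$h{\left(s,x \right)} = -561$ ($h{\left(s,x \right)} = \left(-12 + 45\right) \left(0 - 17\right) = 33 \left(-17\right) = -561$)
$5172 - h{\left(-203,-163 \right)} = 5172 - -561 = 5172 + 561 = 5733$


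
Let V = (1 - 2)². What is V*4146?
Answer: 4146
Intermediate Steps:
V = 1 (V = (-1)² = 1)
V*4146 = 1*4146 = 4146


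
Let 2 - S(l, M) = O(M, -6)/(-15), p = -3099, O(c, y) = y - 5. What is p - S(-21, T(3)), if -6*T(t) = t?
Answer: -46504/15 ≈ -3100.3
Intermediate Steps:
T(t) = -t/6
O(c, y) = -5 + y
S(l, M) = 19/15 (S(l, M) = 2 - (-5 - 6)/(-15) = 2 - (-11)*(-1)/15 = 2 - 1*11/15 = 2 - 11/15 = 19/15)
p - S(-21, T(3)) = -3099 - 1*19/15 = -3099 - 19/15 = -46504/15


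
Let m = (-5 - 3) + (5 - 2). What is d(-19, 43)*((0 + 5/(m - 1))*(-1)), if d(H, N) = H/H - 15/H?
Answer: 85/57 ≈ 1.4912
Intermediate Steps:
m = -5 (m = -8 + 3 = -5)
d(H, N) = 1 - 15/H
d(-19, 43)*((0 + 5/(m - 1))*(-1)) = ((-15 - 19)/(-19))*((0 + 5/(-5 - 1))*(-1)) = (-1/19*(-34))*((0 + 5/(-6))*(-1)) = 34*((0 - ⅙*5)*(-1))/19 = 34*((0 - ⅚)*(-1))/19 = 34*(-⅚*(-1))/19 = (34/19)*(⅚) = 85/57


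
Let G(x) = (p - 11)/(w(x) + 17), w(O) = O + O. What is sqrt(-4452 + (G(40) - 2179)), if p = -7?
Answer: 5*I*sqrt(2495713)/97 ≈ 81.432*I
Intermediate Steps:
w(O) = 2*O
G(x) = -18/(17 + 2*x) (G(x) = (-7 - 11)/(2*x + 17) = -18/(17 + 2*x))
sqrt(-4452 + (G(40) - 2179)) = sqrt(-4452 + (-18/(17 + 2*40) - 2179)) = sqrt(-4452 + (-18/(17 + 80) - 2179)) = sqrt(-4452 + (-18/97 - 2179)) = sqrt(-4452 - 211381/97) = sqrt(-643225/97) = 5*I*sqrt(2495713)/97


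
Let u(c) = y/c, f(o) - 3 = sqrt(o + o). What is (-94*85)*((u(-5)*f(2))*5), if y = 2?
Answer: 79900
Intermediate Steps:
f(o) = 3 + sqrt(2)*sqrt(o) (f(o) = 3 + sqrt(o + o) = 3 + sqrt(2*o) = 3 + sqrt(2)*sqrt(o))
u(c) = 2/c
(-94*85)*((u(-5)*f(2))*5) = (-94*85)*(((2/(-5))*(3 + sqrt(2)*sqrt(2)))*5) = -7990*(2*(-1/5))*(3 + 2)*5 = -7990*(-2/5*5)*5 = -(-15980)*5 = -7990*(-10) = 79900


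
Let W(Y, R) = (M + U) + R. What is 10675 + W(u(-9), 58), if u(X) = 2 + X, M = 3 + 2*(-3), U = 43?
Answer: 10773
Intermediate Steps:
M = -3 (M = 3 - 6 = -3)
W(Y, R) = 40 + R (W(Y, R) = (-3 + 43) + R = 40 + R)
10675 + W(u(-9), 58) = 10675 + (40 + 58) = 10675 + 98 = 10773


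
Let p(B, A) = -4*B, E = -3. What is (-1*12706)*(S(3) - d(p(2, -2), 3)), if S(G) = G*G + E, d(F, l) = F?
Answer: -177884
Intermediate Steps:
S(G) = -3 + G² (S(G) = G*G - 3 = G² - 3 = -3 + G²)
(-1*12706)*(S(3) - d(p(2, -2), 3)) = (-1*12706)*((-3 + 3²) - (-4)*2) = -12706*((-3 + 9) - 1*(-8)) = -12706*(6 + 8) = -12706*14 = -177884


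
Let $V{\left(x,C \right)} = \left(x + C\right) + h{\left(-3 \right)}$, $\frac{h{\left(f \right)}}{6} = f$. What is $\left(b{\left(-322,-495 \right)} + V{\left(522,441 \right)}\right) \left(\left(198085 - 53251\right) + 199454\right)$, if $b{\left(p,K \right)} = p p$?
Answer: $36022509152$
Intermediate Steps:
$b{\left(p,K \right)} = p^{2}$
$h{\left(f \right)} = 6 f$
$V{\left(x,C \right)} = -18 + C + x$ ($V{\left(x,C \right)} = \left(x + C\right) + 6 \left(-3\right) = \left(C + x\right) - 18 = -18 + C + x$)
$\left(b{\left(-322,-495 \right)} + V{\left(522,441 \right)}\right) \left(\left(198085 - 53251\right) + 199454\right) = \left(\left(-322\right)^{2} + \left(-18 + 441 + 522\right)\right) \left(\left(198085 - 53251\right) + 199454\right) = \left(103684 + 945\right) \left(\left(198085 - 53251\right) + 199454\right) = 104629 \left(144834 + 199454\right) = 104629 \cdot 344288 = 36022509152$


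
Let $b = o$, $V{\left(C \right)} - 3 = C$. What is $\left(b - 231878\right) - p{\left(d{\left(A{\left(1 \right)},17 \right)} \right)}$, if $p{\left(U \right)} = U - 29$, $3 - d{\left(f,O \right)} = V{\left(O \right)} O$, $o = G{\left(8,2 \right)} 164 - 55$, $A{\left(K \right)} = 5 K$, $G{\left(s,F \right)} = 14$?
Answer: $-229271$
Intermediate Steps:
$V{\left(C \right)} = 3 + C$
$o = 2241$ ($o = 14 \cdot 164 - 55 = 2296 - 55 = 2241$)
$d{\left(f,O \right)} = 3 - O \left(3 + O\right)$ ($d{\left(f,O \right)} = 3 - \left(3 + O\right) O = 3 - O \left(3 + O\right)$)
$b = 2241$
$p{\left(U \right)} = -29 + U$
$\left(b - 231878\right) - p{\left(d{\left(A{\left(1 \right)},17 \right)} \right)} = \left(2241 - 231878\right) - \left(-29 + \left(3 - 17 \left(3 + 17\right)\right)\right) = \left(2241 - 231878\right) - \left(-29 + \left(3 - 17 \cdot 20\right)\right) = -229637 - \left(-29 + \left(3 - 340\right)\right) = -229637 - \left(-29 - 337\right) = -229637 - -366 = -229637 + 366 = -229271$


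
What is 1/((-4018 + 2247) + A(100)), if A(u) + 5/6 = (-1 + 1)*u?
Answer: -6/10631 ≈ -0.00056439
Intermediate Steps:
A(u) = -⅚ (A(u) = -⅚ + (-1 + 1)*u = -⅚ + 0*u = -⅚ + 0 = -⅚)
1/((-4018 + 2247) + A(100)) = 1/((-4018 + 2247) - ⅚) = 1/(-1771 - ⅚) = 1/(-10631/6) = -6/10631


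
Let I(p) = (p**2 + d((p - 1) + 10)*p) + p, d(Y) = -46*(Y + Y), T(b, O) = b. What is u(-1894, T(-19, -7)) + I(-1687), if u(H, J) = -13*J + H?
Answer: -257589677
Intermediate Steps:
d(Y) = -92*Y
u(H, J) = H - 13*J
I(p) = p + p**2 + p*(-828 - 92*p) (I(p) = (p**2 + (-92*((p - 1) + 10))*p) + p = (p**2 + (-92*((-1 + p) + 10))*p) + p = (p**2 + (-92*(9 + p))*p) + p = (p**2 + (-828 - 92*p)*p) + p = (p**2 + p*(-828 - 92*p)) + p = p + p**2 + p*(-828 - 92*p))
u(-1894, T(-19, -7)) + I(-1687) = (-1894 - 13*(-19)) - 1687*(-827 - 91*(-1687)) = (-1894 + 247) - 1687*(-827 + 153517) = -1647 - 1687*152690 = -1647 - 257588030 = -257589677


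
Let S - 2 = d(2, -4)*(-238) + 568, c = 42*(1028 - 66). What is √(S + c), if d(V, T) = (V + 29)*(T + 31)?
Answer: 2*I*√39558 ≈ 397.78*I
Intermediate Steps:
d(V, T) = (29 + V)*(31 + T)
c = 40404 (c = 42*962 = 40404)
S = -198636 (S = 2 + ((899 + 29*(-4) + 31*2 - 4*2)*(-238) + 568) = 2 + ((899 - 116 + 62 - 8)*(-238) + 568) = 2 + (837*(-238) + 568) = 2 + (-199206 + 568) = 2 - 198638 = -198636)
√(S + c) = √(-198636 + 40404) = √(-158232) = 2*I*√39558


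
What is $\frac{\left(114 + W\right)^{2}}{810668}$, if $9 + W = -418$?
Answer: $\frac{97969}{810668} \approx 0.12085$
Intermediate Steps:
$W = -427$ ($W = -9 - 418 = -427$)
$\frac{\left(114 + W\right)^{2}}{810668} = \frac{\left(114 - 427\right)^{2}}{810668} = \left(-313\right)^{2} \cdot \frac{1}{810668} = 97969 \cdot \frac{1}{810668} = \frac{97969}{810668}$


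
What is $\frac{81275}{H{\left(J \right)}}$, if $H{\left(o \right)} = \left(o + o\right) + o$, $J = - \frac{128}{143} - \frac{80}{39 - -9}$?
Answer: $- \frac{11622325}{1099} \approx -10575.0$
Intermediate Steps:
$J = - \frac{1099}{429}$ ($J = \left(-128\right) \frac{1}{143} - \frac{80}{39 + 9} = - \frac{128}{143} - \frac{80}{48} = - \frac{128}{143} - \frac{5}{3} = - \frac{1099}{429} \approx -2.5618$)
$H{\left(o \right)} = 3 o$ ($H{\left(o \right)} = 2 o + o = 3 o$)
$\frac{81275}{H{\left(J \right)}} = \frac{81275}{3 \left(- \frac{1099}{429}\right)} = \frac{81275}{- \frac{1099}{143}} = 81275 \left(- \frac{143}{1099}\right) = - \frac{11622325}{1099}$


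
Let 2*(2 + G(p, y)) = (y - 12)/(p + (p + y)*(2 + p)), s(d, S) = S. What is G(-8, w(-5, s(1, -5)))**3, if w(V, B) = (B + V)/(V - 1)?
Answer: -59776471/5832000 ≈ -10.250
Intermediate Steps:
w(V, B) = (B + V)/(-1 + V)
G(p, y) = -2 + (-12 + y)/(2*(p + (2 + p)*(p + y))) (G(p, y) = -2 + ((y - 12)/(p + (p + y)*(2 + p)))/2 = -2 + ((-12 + y)/(p + (2 + p)*(p + y)))/2 = -2 + (-12 + y)/(2*(p + (2 + p)*(p + y))))
G(-8, w(-5, s(1, -5)))**3 = ((-6 - 6*(-8) - 2*(-8)**2 - 7*(-5 - 5)/(2*(-1 - 5)) - 2*(-8)*(-5 - 5)/(-1 - 5))/((-8)**2 + 2*((-5 - 5)/(-1 - 5)) + 3*(-8) - 8*(-5 - 5)/(-1 - 5)))**3 = ((-6 + 48 - 2*64 - 7*(-10)/(2*(-6)) - 2*(-8)*-10/(-6))/(64 + 2*(-10/(-6)) - 24 - 8*(-10)/(-6)))**3 = ((-6 + 48 - 128 - (-7)*(-10)/12 - 2*(-8)*(-1/6*(-10)))/(64 + 2*(-1/6*(-10)) - 24 - (-4)*(-10)/3))**3 = ((-6 + 48 - 128 - 7/2*5/3 - 2*(-8)*5/3)/(64 + 2*(5/3) - 24 - 8*5/3))**3 = ((-6 + 48 - 128 - 35/6 + 80/3)/(64 + 10/3 - 24 - 40/3))**3 = (-391/6/30)**3 = ((1/30)*(-391/6))**3 = (-391/180)**3 = -59776471/5832000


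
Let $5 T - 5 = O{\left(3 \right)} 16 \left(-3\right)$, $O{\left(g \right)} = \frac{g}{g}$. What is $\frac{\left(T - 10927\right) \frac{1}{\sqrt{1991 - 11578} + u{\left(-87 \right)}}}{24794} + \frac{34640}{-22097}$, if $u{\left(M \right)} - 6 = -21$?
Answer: $- \frac{4211775239311}{2687865026308} + \frac{27339 i \sqrt{9587}}{608196820} \approx -1.567 + 0.0044013 i$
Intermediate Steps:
$u{\left(M \right)} = -15$ ($u{\left(M \right)} = 6 - 21 = -15$)
$O{\left(g \right)} = 1$
$T = - \frac{43}{5}$ ($T = 1 + \frac{1 \cdot 16 \left(-3\right)}{5} = 1 + \frac{16 \left(-3\right)}{5} = 1 + \frac{1}{5} \left(-48\right) = 1 - \frac{48}{5} = - \frac{43}{5} \approx -8.6$)
$\frac{\left(T - 10927\right) \frac{1}{\sqrt{1991 - 11578} + u{\left(-87 \right)}}}{24794} + \frac{34640}{-22097} = \frac{\left(- \frac{43}{5} - 10927\right) \frac{1}{\sqrt{1991 - 11578} - 15}}{24794} + \frac{34640}{-22097} = - \frac{54678}{5 \left(\sqrt{-9587} - 15\right)} \frac{1}{24794} + 34640 \left(- \frac{1}{22097}\right) = - \frac{54678}{5 \left(i \sqrt{9587} - 15\right)} \frac{1}{24794} - \frac{34640}{22097} = - \frac{54678}{5 \left(-15 + i \sqrt{9587}\right)} \frac{1}{24794} - \frac{34640}{22097} = - \frac{27339}{61985 \left(-15 + i \sqrt{9587}\right)} - \frac{34640}{22097} = - \frac{34640}{22097} - \frac{27339}{61985 \left(-15 + i \sqrt{9587}\right)}$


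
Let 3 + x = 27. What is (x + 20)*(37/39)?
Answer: 1628/39 ≈ 41.744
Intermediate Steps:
x = 24 (x = -3 + 27 = 24)
(x + 20)*(37/39) = (24 + 20)*(37/39) = 44*(37*(1/39)) = 44*(37/39) = 1628/39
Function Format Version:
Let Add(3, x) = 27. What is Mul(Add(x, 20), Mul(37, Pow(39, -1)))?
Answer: Rational(1628, 39) ≈ 41.744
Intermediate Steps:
x = 24 (x = Add(-3, 27) = 24)
Mul(Add(x, 20), Mul(37, Pow(39, -1))) = Mul(Add(24, 20), Mul(37, Pow(39, -1))) = Mul(44, Mul(37, Rational(1, 39))) = Mul(44, Rational(37, 39)) = Rational(1628, 39)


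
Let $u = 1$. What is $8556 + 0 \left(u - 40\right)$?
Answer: $8556$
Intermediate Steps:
$8556 + 0 \left(u - 40\right) = 8556 + 0 \left(1 - 40\right) = 8556 + 0 \left(-39\right) = 8556 + 0 = 8556$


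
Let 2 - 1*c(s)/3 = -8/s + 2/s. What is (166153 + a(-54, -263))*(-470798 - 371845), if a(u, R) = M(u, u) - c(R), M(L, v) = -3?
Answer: -36820035837270/263 ≈ -1.4000e+11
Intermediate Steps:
c(s) = 6 + 18/s (c(s) = 6 - 3*(-8/s + 2/s) = 6 - (-18)/s = 6 + 18/s)
a(u, R) = -9 - 18/R (a(u, R) = -3 - (6 + 18/R) = -3 + (-6 - 18/R) = -9 - 18/R)
(166153 + a(-54, -263))*(-470798 - 371845) = (166153 + (-9 - 18/(-263)))*(-470798 - 371845) = (166153 + (-9 - 18*(-1/263)))*(-842643) = (166153 + (-9 + 18/263))*(-842643) = (166153 - 2349/263)*(-842643) = (43695890/263)*(-842643) = -36820035837270/263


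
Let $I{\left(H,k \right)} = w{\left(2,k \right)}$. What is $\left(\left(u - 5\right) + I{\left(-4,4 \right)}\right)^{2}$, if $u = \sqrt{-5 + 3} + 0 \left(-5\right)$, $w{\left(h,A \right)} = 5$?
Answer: $-2$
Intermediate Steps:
$I{\left(H,k \right)} = 5$
$u = i \sqrt{2}$ ($u = \sqrt{-2} + 0 = i \sqrt{2} + 0 = i \sqrt{2} \approx 1.4142 i$)
$\left(\left(u - 5\right) + I{\left(-4,4 \right)}\right)^{2} = \left(\left(i \sqrt{2} - 5\right) + 5\right)^{2} = \left(\left(-5 + i \sqrt{2}\right) + 5\right)^{2} = \left(i \sqrt{2}\right)^{2} = -2$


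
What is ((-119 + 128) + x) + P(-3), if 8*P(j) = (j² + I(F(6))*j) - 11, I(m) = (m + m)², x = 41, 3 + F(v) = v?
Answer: 145/4 ≈ 36.250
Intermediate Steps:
F(v) = -3 + v
I(m) = 4*m² (I(m) = (2*m)² = 4*m²)
P(j) = -11/8 + j²/8 + 9*j/2 (P(j) = ((j² + (4*(-3 + 6)²)*j) - 11)/8 = ((j² + (4*3²)*j) - 11)/8 = ((j² + (4*9)*j) - 11)/8 = ((j² + 36*j) - 11)/8 = (-11 + j² + 36*j)/8 = -11/8 + j²/8 + 9*j/2)
((-119 + 128) + x) + P(-3) = ((-119 + 128) + 41) + (-11/8 + (⅛)*(-3)² + (9/2)*(-3)) = (9 + 41) + (-11/8 + (⅛)*9 - 27/2) = 50 + (-11/8 + 9/8 - 27/2) = 50 - 55/4 = 145/4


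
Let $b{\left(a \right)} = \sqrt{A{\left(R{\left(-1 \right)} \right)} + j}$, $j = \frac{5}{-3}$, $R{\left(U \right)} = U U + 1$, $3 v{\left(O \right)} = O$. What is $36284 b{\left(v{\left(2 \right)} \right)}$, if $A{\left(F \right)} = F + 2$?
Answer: $\frac{36284 \sqrt{21}}{3} \approx 55425.0$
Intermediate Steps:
$v{\left(O \right)} = \frac{O}{3}$
$R{\left(U \right)} = 1 + U^{2}$ ($R{\left(U \right)} = U^{2} + 1 = 1 + U^{2}$)
$A{\left(F \right)} = 2 + F$
$j = - \frac{5}{3}$ ($j = 5 \left(- \frac{1}{3}\right) = - \frac{5}{3} \approx -1.6667$)
$b{\left(a \right)} = \frac{\sqrt{21}}{3}$ ($b{\left(a \right)} = \sqrt{\left(2 + \left(1 + \left(-1\right)^{2}\right)\right) - \frac{5}{3}} = \sqrt{\left(2 + \left(1 + 1\right)\right) - \frac{5}{3}} = \sqrt{\left(2 + 2\right) - \frac{5}{3}} = \sqrt{4 - \frac{5}{3}} = \sqrt{\frac{7}{3}} = \frac{\sqrt{21}}{3}$)
$36284 b{\left(v{\left(2 \right)} \right)} = 36284 \frac{\sqrt{21}}{3} = \frac{36284 \sqrt{21}}{3}$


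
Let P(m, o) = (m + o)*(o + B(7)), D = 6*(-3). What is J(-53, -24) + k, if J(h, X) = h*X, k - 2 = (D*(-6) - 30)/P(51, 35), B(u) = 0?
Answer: 1917409/1505 ≈ 1274.0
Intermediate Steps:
D = -18
P(m, o) = o*(m + o) (P(m, o) = (m + o)*(o + 0) = (m + o)*o = o*(m + o))
k = 3049/1505 (k = 2 + (-18*(-6) - 30)/((35*(51 + 35))) = 2 + (108 - 30)/((35*86)) = 2 + 78/3010 = 2 + 78*(1/3010) = 2 + 39/1505 = 3049/1505 ≈ 2.0259)
J(h, X) = X*h
J(-53, -24) + k = -24*(-53) + 3049/1505 = 1272 + 3049/1505 = 1917409/1505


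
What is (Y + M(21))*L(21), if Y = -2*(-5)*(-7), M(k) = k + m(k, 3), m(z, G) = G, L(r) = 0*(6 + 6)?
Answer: 0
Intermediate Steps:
L(r) = 0 (L(r) = 0*12 = 0)
M(k) = 3 + k (M(k) = k + 3 = 3 + k)
Y = -70 (Y = 10*(-7) = -70)
(Y + M(21))*L(21) = (-70 + (3 + 21))*0 = (-70 + 24)*0 = -46*0 = 0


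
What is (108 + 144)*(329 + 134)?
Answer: 116676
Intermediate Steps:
(108 + 144)*(329 + 134) = 252*463 = 116676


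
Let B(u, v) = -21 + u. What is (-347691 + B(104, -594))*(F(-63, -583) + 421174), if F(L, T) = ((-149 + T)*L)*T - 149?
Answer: 9199307719624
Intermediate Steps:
F(L, T) = -149 + L*T*(-149 + T) (F(L, T) = (L*(-149 + T))*T - 149 = L*T*(-149 + T) - 149 = -149 + L*T*(-149 + T))
(-347691 + B(104, -594))*(F(-63, -583) + 421174) = (-347691 + (-21 + 104))*((-149 - 63*(-583)² - 149*(-63)*(-583)) + 421174) = (-347691 + 83)*((-149 - 63*339889 - 5472621) + 421174) = -347608*((-149 - 21413007 - 5472621) + 421174) = -347608*(-26885777 + 421174) = -347608*(-26464603) = 9199307719624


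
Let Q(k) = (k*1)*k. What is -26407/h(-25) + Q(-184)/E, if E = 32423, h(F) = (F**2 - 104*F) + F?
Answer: -747854961/103753600 ≈ -7.2080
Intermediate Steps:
h(F) = F**2 - 103*F
Q(k) = k**2 (Q(k) = k*k = k**2)
-26407/h(-25) + Q(-184)/E = -26407*(-1/(25*(-103 - 25))) + (-184)**2/32423 = -26407/((-25*(-128))) + 33856*(1/32423) = -26407/3200 + 33856/32423 = -747854961/103753600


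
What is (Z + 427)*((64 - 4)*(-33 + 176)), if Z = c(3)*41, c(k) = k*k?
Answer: 6829680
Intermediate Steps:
c(k) = k**2
Z = 369 (Z = 3**2*41 = 9*41 = 369)
(Z + 427)*((64 - 4)*(-33 + 176)) = (369 + 427)*((64 - 4)*(-33 + 176)) = 796*(60*143) = 796*8580 = 6829680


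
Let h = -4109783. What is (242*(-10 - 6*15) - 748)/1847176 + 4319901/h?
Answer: -2020537078965/1897873130702 ≈ -1.0646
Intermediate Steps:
(242*(-10 - 6*15) - 748)/1847176 + 4319901/h = (242*(-10 - 6*15) - 748)/1847176 + 4319901/(-4109783) = (242*(-10 - 90) - 748)*(1/1847176) + 4319901*(-1/4109783) = (242*(-100) - 748)*(1/1847176) - 4319901/4109783 = (-24200 - 748)*(1/1847176) - 4319901/4109783 = -24948*1/1847176 - 4319901/4109783 = -6237/461794 - 4319901/4109783 = -2020537078965/1897873130702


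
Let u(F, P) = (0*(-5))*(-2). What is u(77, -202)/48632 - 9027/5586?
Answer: -3009/1862 ≈ -1.6160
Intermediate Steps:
u(F, P) = 0 (u(F, P) = 0*(-2) = 0)
u(77, -202)/48632 - 9027/5586 = 0/48632 - 9027/5586 = 0*(1/48632) - 9027*1/5586 = 0 - 3009/1862 = -3009/1862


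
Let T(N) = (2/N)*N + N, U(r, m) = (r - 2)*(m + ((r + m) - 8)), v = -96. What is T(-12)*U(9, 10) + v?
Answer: -1566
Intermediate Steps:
U(r, m) = (-2 + r)*(-8 + r + 2*m) (U(r, m) = (-2 + r)*(m + ((m + r) - 8)) = (-2 + r)*(m + (-8 + m + r)) = (-2 + r)*(-8 + r + 2*m))
T(N) = 2 + N
T(-12)*U(9, 10) + v = (2 - 12)*(16 + 9**2 - 10*9 - 4*10 + 2*10*9) - 96 = -10*(16 + 81 - 90 - 40 + 180) - 96 = -10*147 - 96 = -1470 - 96 = -1566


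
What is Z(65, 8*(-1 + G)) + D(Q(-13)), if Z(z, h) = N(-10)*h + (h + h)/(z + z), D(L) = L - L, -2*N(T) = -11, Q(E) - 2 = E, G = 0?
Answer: -2868/65 ≈ -44.123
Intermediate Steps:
Q(E) = 2 + E
N(T) = 11/2 (N(T) = -½*(-11) = 11/2)
D(L) = 0
Z(z, h) = 11*h/2 + h/z (Z(z, h) = 11*h/2 + (h + h)/(z + z) = 11*h/2 + (2*h)/((2*z)) = 11*h/2 + (2*h)*(1/(2*z)) = 11*h/2 + h/z)
Z(65, 8*(-1 + G)) + D(Q(-13)) = (11*(8*(-1 + 0))/2 + (8*(-1 + 0))/65) + 0 = (11*(8*(-1))/2 + (8*(-1))*(1/65)) + 0 = ((11/2)*(-8) - 8*1/65) + 0 = (-44 - 8/65) + 0 = -2868/65 + 0 = -2868/65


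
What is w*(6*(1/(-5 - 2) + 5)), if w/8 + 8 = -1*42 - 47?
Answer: -158304/7 ≈ -22615.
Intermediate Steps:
w = -776 (w = -64 + 8*(-1*42 - 47) = -64 + 8*(-42 - 47) = -64 + 8*(-89) = -64 - 712 = -776)
w*(6*(1/(-5 - 2) + 5)) = -4656*(1/(-5 - 2) + 5) = -4656*(1/(-7) + 5) = -4656*(-⅐ + 5) = -4656*34/7 = -776*204/7 = -158304/7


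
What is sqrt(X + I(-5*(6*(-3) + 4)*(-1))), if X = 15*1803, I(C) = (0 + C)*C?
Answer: sqrt(31945) ≈ 178.73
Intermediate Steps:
I(C) = C**2 (I(C) = C*C = C**2)
X = 27045
sqrt(X + I(-5*(6*(-3) + 4)*(-1))) = sqrt(27045 + (-5*(6*(-3) + 4)*(-1))**2) = sqrt(27045 + (-5*(-18 + 4)*(-1))**2) = sqrt(27045 + (-5*(-14)*(-1))**2) = sqrt(27045 + (70*(-1))**2) = sqrt(27045 + (-70)**2) = sqrt(27045 + 4900) = sqrt(31945)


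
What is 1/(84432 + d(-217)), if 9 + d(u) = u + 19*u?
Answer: 1/80083 ≈ 1.2487e-5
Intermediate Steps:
d(u) = -9 + 20*u (d(u) = -9 + (u + 19*u) = -9 + 20*u)
1/(84432 + d(-217)) = 1/(84432 + (-9 + 20*(-217))) = 1/(84432 + (-9 - 4340)) = 1/(84432 - 4349) = 1/80083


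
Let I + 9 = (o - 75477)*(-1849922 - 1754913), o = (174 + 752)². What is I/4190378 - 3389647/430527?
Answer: -606830035999241632/902035434603 ≈ -6.7273e+5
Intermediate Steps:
o = 857476 (o = 926² = 857476)
I = -2818977365174 (I = -9 + (857476 - 75477)*(-1849922 - 1754913) = -9 + 781999*(-3604835) = -9 - 2818977365165 = -2818977365174)
I/4190378 - 3389647/430527 = -2818977365174/4190378 - 3389647/430527 = -2818977365174*1/4190378 - 3389647*1/430527 = -1409488682587/2095189 - 3389647/430527 = -606830035999241632/902035434603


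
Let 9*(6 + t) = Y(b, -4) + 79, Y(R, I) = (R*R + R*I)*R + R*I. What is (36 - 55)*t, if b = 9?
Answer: -7486/9 ≈ -831.78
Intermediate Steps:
Y(R, I) = I*R + R*(R² + I*R) (Y(R, I) = (R² + I*R)*R + I*R = R*(R² + I*R) + I*R = I*R + R*(R² + I*R))
t = 394/9 (t = -6 + (9*(-4 + 9² - 4*9) + 79)/9 = -6 + (9*(-4 + 81 - 36) + 79)/9 = -6 + (9*41 + 79)/9 = -6 + (369 + 79)/9 = -6 + (⅑)*448 = -6 + 448/9 = 394/9 ≈ 43.778)
(36 - 55)*t = (36 - 55)*(394/9) = -19*394/9 = -7486/9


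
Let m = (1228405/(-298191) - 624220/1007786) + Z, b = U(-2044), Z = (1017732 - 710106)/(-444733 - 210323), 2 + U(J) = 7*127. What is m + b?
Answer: 1607249926519472187/1822709788144232 ≈ 881.79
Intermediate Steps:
U(J) = 887 (U(J) = -2 + 7*127 = -2 + 889 = 887)
Z = -51271/109176 (Z = 307626/(-655056) = 307626*(-1/655056) = -51271/109176 ≈ -0.46962)
b = 887
m = -9493655564461597/1822709788144232 (m = (1228405/(-298191) - 624220/1007786) - 51271/109176 = (1228405*(-1/298191) - 624220*1/1007786) - 51271/109176 = (-1228405/298191 - 312110/503893) - 51271/109176 = -712053073675/150256357563 - 51271/109176 = -9493655564461597/1822709788144232 ≈ -5.2085)
m + b = -9493655564461597/1822709788144232 + 887 = 1607249926519472187/1822709788144232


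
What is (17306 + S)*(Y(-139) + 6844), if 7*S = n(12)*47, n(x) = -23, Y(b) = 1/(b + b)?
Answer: 228431780491/1946 ≈ 1.1739e+8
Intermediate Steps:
Y(b) = 1/(2*b)
S = -1081/7 (S = (-23*47)/7 = (⅐)*(-1081) = -1081/7 ≈ -154.43)
(17306 + S)*(Y(-139) + 6844) = (17306 - 1081/7)*((½)/(-139) + 6844) = 120061*((½)*(-1/139) + 6844)/7 = 120061*(-1/278 + 6844)/7 = (120061/7)*(1902631/278) = 228431780491/1946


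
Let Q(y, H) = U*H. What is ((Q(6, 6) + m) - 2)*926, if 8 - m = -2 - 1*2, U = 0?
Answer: 9260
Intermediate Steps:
m = 12 (m = 8 - (-2 - 1*2) = 8 - (-2 - 2) = 8 - 1*(-4) = 8 + 4 = 12)
Q(y, H) = 0 (Q(y, H) = 0*H = 0)
((Q(6, 6) + m) - 2)*926 = ((0 + 12) - 2)*926 = (12 - 2)*926 = 10*926 = 9260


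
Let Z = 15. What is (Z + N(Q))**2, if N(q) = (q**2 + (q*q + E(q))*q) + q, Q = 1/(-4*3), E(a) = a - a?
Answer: 664969369/2985984 ≈ 222.70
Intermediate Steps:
E(a) = 0
Q = -1/12 (Q = 1/(-12) = -1/12 ≈ -0.083333)
N(q) = q + q**2 + q**3 (N(q) = (q**2 + (q*q + 0)*q) + q = (q**2 + (q**2 + 0)*q) + q = (q**2 + q**2*q) + q = (q**2 + q**3) + q = q + q**2 + q**3)
(Z + N(Q))**2 = (15 - (1 - 1/12 + (-1/12)**2)/12)**2 = (15 - (1 - 1/12 + 1/144)/12)**2 = (15 - 1/12*133/144)**2 = (15 - 133/1728)**2 = (25787/1728)**2 = 664969369/2985984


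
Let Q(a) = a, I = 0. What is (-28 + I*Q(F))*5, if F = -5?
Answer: -140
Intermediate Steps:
(-28 + I*Q(F))*5 = (-28 + 0*(-5))*5 = (-28 + 0)*5 = -28*5 = -140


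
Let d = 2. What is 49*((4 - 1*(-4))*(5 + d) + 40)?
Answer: 4704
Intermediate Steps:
49*((4 - 1*(-4))*(5 + d) + 40) = 49*((4 - 1*(-4))*(5 + 2) + 40) = 49*((4 + 4)*7 + 40) = 49*(8*7 + 40) = 49*(56 + 40) = 49*96 = 4704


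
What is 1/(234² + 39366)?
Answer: 1/94122 ≈ 1.0625e-5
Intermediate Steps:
1/(234² + 39366) = 1/(54756 + 39366) = 1/94122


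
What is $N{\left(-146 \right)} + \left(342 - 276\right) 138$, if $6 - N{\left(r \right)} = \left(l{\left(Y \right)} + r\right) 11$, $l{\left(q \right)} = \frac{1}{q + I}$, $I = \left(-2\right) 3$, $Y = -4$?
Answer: $\frac{107211}{10} \approx 10721.0$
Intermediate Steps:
$I = -6$
$l{\left(q \right)} = \frac{1}{-6 + q}$ ($l{\left(q \right)} = \frac{1}{q - 6} = \frac{1}{-6 + q}$)
$N{\left(r \right)} = \frac{71}{10} - 11 r$ ($N{\left(r \right)} = 6 - \left(\frac{1}{-6 - 4} + r\right) 11 = 6 - \left(\frac{1}{-10} + r\right) 11 = 6 - \left(- \frac{1}{10} + r\right) 11 = 6 - \left(- \frac{11}{10} + 11 r\right) = \frac{71}{10} - 11 r$)
$N{\left(-146 \right)} + \left(342 - 276\right) 138 = \left(\frac{71}{10} - -1606\right) + \left(342 - 276\right) 138 = \left(\frac{71}{10} + 1606\right) + 66 \cdot 138 = \frac{16131}{10} + 9108 = \frac{107211}{10}$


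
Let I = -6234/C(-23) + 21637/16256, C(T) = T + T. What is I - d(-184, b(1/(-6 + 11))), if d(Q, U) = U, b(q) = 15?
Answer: 45559283/373888 ≈ 121.85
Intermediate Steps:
C(T) = 2*T
I = 51167603/373888 (I = -6234/(2*(-23)) + 21637/16256 = -6234/(-46) + 21637*(1/16256) = -6234*(-1/46) + 21637/16256 = 3117/23 + 21637/16256 = 51167603/373888 ≈ 136.85)
I - d(-184, b(1/(-6 + 11))) = 51167603/373888 - 1*15 = 51167603/373888 - 15 = 45559283/373888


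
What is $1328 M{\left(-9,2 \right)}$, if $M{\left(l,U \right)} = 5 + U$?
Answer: $9296$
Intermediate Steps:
$1328 M{\left(-9,2 \right)} = 1328 \left(5 + 2\right) = 1328 \cdot 7 = 9296$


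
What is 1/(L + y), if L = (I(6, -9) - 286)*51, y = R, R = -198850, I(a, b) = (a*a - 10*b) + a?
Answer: -1/206704 ≈ -4.8378e-6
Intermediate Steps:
I(a, b) = a + a**2 - 10*b (I(a, b) = (a**2 - 10*b) + a = a + a**2 - 10*b)
y = -198850
L = -7854 (L = ((6 + 6**2 - 10*(-9)) - 286)*51 = ((6 + 36 + 90) - 286)*51 = (132 - 286)*51 = -154*51 = -7854)
1/(L + y) = 1/(-7854 - 198850) = 1/(-206704) = -1/206704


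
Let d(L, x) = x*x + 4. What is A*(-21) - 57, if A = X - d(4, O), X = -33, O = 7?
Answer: 1749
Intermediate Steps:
d(L, x) = 4 + x² (d(L, x) = x² + 4 = 4 + x²)
A = -86 (A = -33 - (4 + 7²) = -33 - (4 + 49) = -33 - 1*53 = -33 - 53 = -86)
A*(-21) - 57 = -86*(-21) - 57 = 1806 - 57 = 1749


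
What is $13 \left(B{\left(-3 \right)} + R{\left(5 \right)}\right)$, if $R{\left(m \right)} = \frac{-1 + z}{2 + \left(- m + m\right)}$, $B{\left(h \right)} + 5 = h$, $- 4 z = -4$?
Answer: $-104$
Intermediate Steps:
$z = 1$ ($z = \left(- \frac{1}{4}\right) \left(-4\right) = 1$)
$B{\left(h \right)} = -5 + h$
$R{\left(m \right)} = 0$ ($R{\left(m \right)} = \frac{-1 + 1}{2 + \left(- m + m\right)} = \frac{0}{2 + 0} = \frac{0}{2} = 0 \cdot \frac{1}{2} = 0$)
$13 \left(B{\left(-3 \right)} + R{\left(5 \right)}\right) = 13 \left(\left(-5 - 3\right) + 0\right) = 13 \left(-8 + 0\right) = 13 \left(-8\right) = -104$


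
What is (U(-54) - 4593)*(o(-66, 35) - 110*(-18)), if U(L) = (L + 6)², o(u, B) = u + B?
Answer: -4461261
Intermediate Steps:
o(u, B) = B + u
U(L) = (6 + L)²
(U(-54) - 4593)*(o(-66, 35) - 110*(-18)) = ((6 - 54)² - 4593)*((35 - 66) - 110*(-18)) = ((-48)² - 4593)*(-31 + 1980) = (2304 - 4593)*1949 = -2289*1949 = -4461261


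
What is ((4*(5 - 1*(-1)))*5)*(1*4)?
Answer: 480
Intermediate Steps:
((4*(5 - 1*(-1)))*5)*(1*4) = ((4*(5 + 1))*5)*4 = ((4*6)*5)*4 = (24*5)*4 = 120*4 = 480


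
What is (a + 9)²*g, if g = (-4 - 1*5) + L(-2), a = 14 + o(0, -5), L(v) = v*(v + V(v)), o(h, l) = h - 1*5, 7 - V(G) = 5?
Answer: -2916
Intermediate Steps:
V(G) = 2 (V(G) = 7 - 1*5 = 7 - 5 = 2)
o(h, l) = -5 + h (o(h, l) = h - 5 = -5 + h)
L(v) = v*(2 + v) (L(v) = v*(v + 2) = v*(2 + v))
a = 9 (a = 14 + (-5 + 0) = 14 - 5 = 9)
g = -9 (g = (-4 - 1*5) - 2*(2 - 2) = (-4 - 5) - 2*0 = -9 + 0 = -9)
(a + 9)²*g = (9 + 9)²*(-9) = 18²*(-9) = 324*(-9) = -2916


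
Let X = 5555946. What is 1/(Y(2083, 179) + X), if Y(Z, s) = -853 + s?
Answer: 1/5555272 ≈ 1.8001e-7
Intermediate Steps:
1/(Y(2083, 179) + X) = 1/((-853 + 179) + 5555946) = 1/(-674 + 5555946) = 1/5555272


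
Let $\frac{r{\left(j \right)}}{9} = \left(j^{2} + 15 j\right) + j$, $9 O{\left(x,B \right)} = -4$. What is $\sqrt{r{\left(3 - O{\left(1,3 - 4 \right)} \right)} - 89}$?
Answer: $\frac{68}{3} \approx 22.667$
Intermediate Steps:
$O{\left(x,B \right)} = - \frac{4}{9}$ ($O{\left(x,B \right)} = \frac{1}{9} \left(-4\right) = - \frac{4}{9}$)
$r{\left(j \right)} = 9 j^{2} + 144 j$ ($r{\left(j \right)} = 9 \left(\left(j^{2} + 15 j\right) + j\right) = 9 \left(j^{2} + 16 j\right) = 9 j^{2} + 144 j$)
$\sqrt{r{\left(3 - O{\left(1,3 - 4 \right)} \right)} - 89} = \sqrt{9 \left(3 - - \frac{4}{9}\right) \left(16 + \left(3 - - \frac{4}{9}\right)\right) - 89} = \sqrt{9 \left(3 + \frac{4}{9}\right) \left(16 + \left(3 + \frac{4}{9}\right)\right) - 89} = \sqrt{9 \cdot \frac{31}{9} \left(16 + \frac{31}{9}\right) - 89} = \sqrt{9 \cdot \frac{31}{9} \cdot \frac{175}{9} - 89} = \sqrt{\frac{5425}{9} - 89} = \sqrt{\frac{4624}{9}} = \frac{68}{3}$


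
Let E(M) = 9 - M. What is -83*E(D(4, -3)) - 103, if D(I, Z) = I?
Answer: -518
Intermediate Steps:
-83*E(D(4, -3)) - 103 = -83*(9 - 1*4) - 103 = -83*(9 - 4) - 103 = -83*5 - 103 = -415 - 103 = -518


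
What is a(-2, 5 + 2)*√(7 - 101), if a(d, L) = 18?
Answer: 18*I*√94 ≈ 174.52*I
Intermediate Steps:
a(-2, 5 + 2)*√(7 - 101) = 18*√(7 - 101) = 18*√(-94) = 18*(I*√94) = 18*I*√94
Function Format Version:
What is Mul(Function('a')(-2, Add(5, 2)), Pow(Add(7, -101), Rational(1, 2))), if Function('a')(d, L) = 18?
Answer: Mul(18, I, Pow(94, Rational(1, 2))) ≈ Mul(174.52, I)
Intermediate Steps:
Mul(Function('a')(-2, Add(5, 2)), Pow(Add(7, -101), Rational(1, 2))) = Mul(18, Pow(Add(7, -101), Rational(1, 2))) = Mul(18, Pow(-94, Rational(1, 2))) = Mul(18, Mul(I, Pow(94, Rational(1, 2)))) = Mul(18, I, Pow(94, Rational(1, 2)))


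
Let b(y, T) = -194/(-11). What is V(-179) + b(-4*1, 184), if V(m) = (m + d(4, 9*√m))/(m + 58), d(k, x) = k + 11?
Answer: 2298/121 ≈ 18.992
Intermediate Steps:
d(k, x) = 11 + k
V(m) = (15 + m)/(58 + m) (V(m) = (m + (11 + 4))/(m + 58) = (m + 15)/(58 + m) = (15 + m)/(58 + m))
b(y, T) = 194/11 (b(y, T) = -194*(-1/11) = 194/11)
V(-179) + b(-4*1, 184) = (15 - 179)/(58 - 179) + 194/11 = -164/(-121) + 194/11 = -1/121*(-164) + 194/11 = 164/121 + 194/11 = 2298/121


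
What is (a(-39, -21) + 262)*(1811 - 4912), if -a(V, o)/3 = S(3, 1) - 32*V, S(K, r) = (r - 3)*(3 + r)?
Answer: 10723258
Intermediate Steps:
S(K, r) = (-3 + r)*(3 + r)
a(V, o) = 24 + 96*V (a(V, o) = -3*((-9 + 1**2) - 32*V) = -3*((-9 + 1) - 32*V) = -3*(-8 - 32*V) = 24 + 96*V)
(a(-39, -21) + 262)*(1811 - 4912) = ((24 + 96*(-39)) + 262)*(1811 - 4912) = ((24 - 3744) + 262)*(-3101) = (-3720 + 262)*(-3101) = -3458*(-3101) = 10723258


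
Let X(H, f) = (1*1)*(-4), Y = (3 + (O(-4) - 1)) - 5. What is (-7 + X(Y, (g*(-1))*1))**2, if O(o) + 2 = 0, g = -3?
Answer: 121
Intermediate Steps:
O(o) = -2 (O(o) = -2 + 0 = -2)
Y = -5 (Y = (3 + (-2 - 1)) - 5 = (3 - 3) - 5 = 0 - 5 = -5)
X(H, f) = -4 (X(H, f) = 1*(-4) = -4)
(-7 + X(Y, (g*(-1))*1))**2 = (-7 - 4)**2 = (-11)**2 = 121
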